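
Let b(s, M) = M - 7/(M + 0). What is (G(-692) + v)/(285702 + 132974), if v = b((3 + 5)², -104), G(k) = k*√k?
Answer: -10809/43542304 - 346*I*√173/104669 ≈ -0.00024824 - 0.043479*I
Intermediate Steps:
b(s, M) = M - 7/M
G(k) = k^(3/2)
v = -10809/104 (v = -104 - 7/(-104) = -104 - 7*(-1/104) = -104 + 7/104 = -10809/104 ≈ -103.93)
(G(-692) + v)/(285702 + 132974) = ((-692)^(3/2) - 10809/104)/(285702 + 132974) = (-1384*I*√173 - 10809/104)/418676 = (-10809/104 - 1384*I*√173)*(1/418676) = -10809/43542304 - 346*I*√173/104669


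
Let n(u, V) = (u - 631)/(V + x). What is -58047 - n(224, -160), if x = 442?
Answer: -16368847/282 ≈ -58046.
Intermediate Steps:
n(u, V) = (-631 + u)/(442 + V) (n(u, V) = (u - 631)/(V + 442) = (-631 + u)/(442 + V))
-58047 - n(224, -160) = -58047 - (-631 + 224)/(442 - 160) = -58047 - (-407)/282 = -58047 - 1*(-407/282) = -58047 + 407/282 = -16368847/282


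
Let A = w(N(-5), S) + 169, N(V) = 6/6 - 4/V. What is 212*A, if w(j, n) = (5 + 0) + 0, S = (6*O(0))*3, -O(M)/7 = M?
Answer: 36888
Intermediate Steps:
O(M) = -7*M
N(V) = 1 - 4/V (N(V) = 6*(⅙) - 4/V = 1 - 4/V)
S = 0 (S = (6*(-7*0))*3 = (6*0)*3 = 0*3 = 0)
w(j, n) = 5 (w(j, n) = 5 + 0 = 5)
A = 174 (A = 5 + 169 = 174)
212*A = 212*174 = 36888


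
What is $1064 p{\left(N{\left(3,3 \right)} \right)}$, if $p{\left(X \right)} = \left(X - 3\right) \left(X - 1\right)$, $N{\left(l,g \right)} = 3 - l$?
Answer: $3192$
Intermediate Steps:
$p{\left(X \right)} = \left(-1 + X\right) \left(-3 + X\right)$ ($p{\left(X \right)} = \left(-3 + X\right) \left(-1 + X\right) = \left(-1 + X\right) \left(-3 + X\right)$)
$1064 p{\left(N{\left(3,3 \right)} \right)} = 1064 \left(3 + \left(3 - 3\right)^{2} - 4 \left(3 - 3\right)\right) = 1064 \left(3 + 0^{2} - 0\right) = 1064 \left(3 + 0 + 0\right) = 1064 \cdot 3 = 3192$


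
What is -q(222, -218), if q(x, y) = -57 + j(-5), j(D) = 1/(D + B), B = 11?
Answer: 341/6 ≈ 56.833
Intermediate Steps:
j(D) = 1/(11 + D) (j(D) = 1/(D + 11) = 1/(11 + D))
q(x, y) = -341/6 (q(x, y) = -57 + 1/(11 - 5) = -57 + 1/6 = -57 + ⅙ = -341/6)
-q(222, -218) = -1*(-341/6) = 341/6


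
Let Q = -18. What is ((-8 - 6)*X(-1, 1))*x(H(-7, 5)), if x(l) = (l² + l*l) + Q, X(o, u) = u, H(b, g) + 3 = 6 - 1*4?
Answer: 224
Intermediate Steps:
H(b, g) = -1 (H(b, g) = -3 + (6 - 1*4) = -3 + (6 - 4) = -3 + 2 = -1)
x(l) = -18 + 2*l² (x(l) = (l² + l*l) - 18 = (l² + l²) - 18 = 2*l² - 18 = -18 + 2*l²)
((-8 - 6)*X(-1, 1))*x(H(-7, 5)) = ((-8 - 6)*1)*(-18 + 2*(-1)²) = (-14*1)*(-18 + 2*1) = -14*(-18 + 2) = -14*(-16) = 224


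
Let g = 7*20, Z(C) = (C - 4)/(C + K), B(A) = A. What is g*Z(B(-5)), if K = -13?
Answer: 70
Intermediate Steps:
Z(C) = (-4 + C)/(-13 + C) (Z(C) = (C - 4)/(C - 13) = (-4 + C)/(-13 + C))
g = 140
g*Z(B(-5)) = 140*((-4 - 5)/(-13 - 5)) = 140*(-9/(-18)) = 140*(-1/18*(-9)) = 140*(½) = 70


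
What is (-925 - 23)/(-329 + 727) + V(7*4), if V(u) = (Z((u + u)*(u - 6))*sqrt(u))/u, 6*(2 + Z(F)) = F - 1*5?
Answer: -474/199 + 405*sqrt(7)/28 ≈ 35.887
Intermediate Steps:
Z(F) = -17/6 + F/6 (Z(F) = -2 + (F - 1*5)/6 = -2 + (F - 5)/6 = -2 + (-5 + F)/6 = -2 + (-5/6 + F/6) = -17/6 + F/6)
V(u) = (-17/6 + u*(-6 + u)/3)/sqrt(u) (V(u) = ((-17/6 + ((u + u)*(u - 6))/6)*sqrt(u))/u = ((-17/6 + ((2*u)*(-6 + u))/6)*sqrt(u))/u = ((-17/6 + (2*u*(-6 + u))/6)*sqrt(u))/u = ((-17/6 + u*(-6 + u)/3)*sqrt(u))/u = (sqrt(u)*(-17/6 + u*(-6 + u)/3))/u = (-17/6 + u*(-6 + u)/3)/sqrt(u))
(-925 - 23)/(-329 + 727) + V(7*4) = (-925 - 23)/(-329 + 727) + (-17 + 2*(7*4)*(-6 + 7*4))/(6*sqrt(7*4)) = -948/398 + (-17 + 2*28*(-6 + 28))/(6*sqrt(28)) = -948*1/398 + (sqrt(7)/14)*(-17 + 2*28*22)/6 = -474/199 + (sqrt(7)/14)*(-17 + 1232)/6 = -474/199 + (1/6)*(sqrt(7)/14)*1215 = -474/199 + 405*sqrt(7)/28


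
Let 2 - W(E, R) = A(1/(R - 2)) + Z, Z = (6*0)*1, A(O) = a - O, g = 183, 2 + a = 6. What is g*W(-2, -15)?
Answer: -6405/17 ≈ -376.76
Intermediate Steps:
a = 4 (a = -2 + 6 = 4)
A(O) = 4 - O
Z = 0 (Z = 0*1 = 0)
W(E, R) = -2 + 1/(-2 + R) (W(E, R) = 2 - ((4 - 1/(R - 2)) + 0) = 2 - ((4 - 1/(-2 + R)) + 0) = 2 - (4 - 1/(-2 + R)) = 2 + (-4 + 1/(-2 + R)) = -2 + 1/(-2 + R))
g*W(-2, -15) = 183*((5 - 2*(-15))/(-2 - 15)) = 183*((5 + 30)/(-17)) = 183*(-1/17*35) = 183*(-35/17) = -6405/17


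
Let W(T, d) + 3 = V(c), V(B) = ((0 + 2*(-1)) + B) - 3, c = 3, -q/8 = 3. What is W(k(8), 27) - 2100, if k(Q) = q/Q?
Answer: -2105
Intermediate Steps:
q = -24 (q = -8*3 = -24)
k(Q) = -24/Q
V(B) = -5 + B (V(B) = ((0 - 2) + B) - 3 = (-2 + B) - 3 = -5 + B)
W(T, d) = -5 (W(T, d) = -3 + (-5 + 3) = -3 - 2 = -5)
W(k(8), 27) - 2100 = -5 - 2100 = -2105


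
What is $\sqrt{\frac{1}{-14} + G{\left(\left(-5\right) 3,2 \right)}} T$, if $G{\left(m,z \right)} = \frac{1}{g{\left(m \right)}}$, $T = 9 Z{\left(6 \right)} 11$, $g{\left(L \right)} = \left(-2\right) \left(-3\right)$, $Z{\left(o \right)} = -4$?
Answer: $- \frac{132 \sqrt{42}}{7} \approx -122.21$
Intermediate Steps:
$g{\left(L \right)} = 6$
$T = -396$ ($T = 9 \left(-4\right) 11 = \left(-36\right) 11 = -396$)
$G{\left(m,z \right)} = \frac{1}{6}$
$\sqrt{\frac{1}{-14} + G{\left(\left(-5\right) 3,2 \right)}} T = \sqrt{\frac{1}{-14} + \frac{1}{6}} \left(-396\right) = \sqrt{- \frac{1}{14} + \frac{1}{6}} \left(-396\right) = \sqrt{\frac{2}{21}} \left(-396\right) = \frac{\sqrt{42}}{21} \left(-396\right) = - \frac{132 \sqrt{42}}{7}$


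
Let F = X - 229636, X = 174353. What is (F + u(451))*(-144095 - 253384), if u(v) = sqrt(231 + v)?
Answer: 21973831557 - 397479*sqrt(682) ≈ 2.1963e+10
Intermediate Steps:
F = -55283 (F = 174353 - 229636 = -55283)
(F + u(451))*(-144095 - 253384) = (-55283 + sqrt(231 + 451))*(-144095 - 253384) = (-55283 + sqrt(682))*(-397479) = 21973831557 - 397479*sqrt(682)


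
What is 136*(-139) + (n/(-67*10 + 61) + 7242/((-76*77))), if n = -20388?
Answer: -228763471/12122 ≈ -18872.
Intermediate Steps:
136*(-139) + (n/(-67*10 + 61) + 7242/((-76*77))) = 136*(-139) + (-20388/(-67*10 + 61) + 7242/((-76*77))) = -18904 + (-20388/(-670 + 61) + 7242/(-5852)) = -18904 + (-20388/(-609) + 7242*(-1/5852)) = -18904 + (-20388*(-1/609) - 3621/2926) = -18904 + (6796/203 - 3621/2926) = -18904 + 390817/12122 = -228763471/12122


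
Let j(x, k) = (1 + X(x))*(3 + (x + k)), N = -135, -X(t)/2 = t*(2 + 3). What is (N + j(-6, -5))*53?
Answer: -33019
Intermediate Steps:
X(t) = -10*t (X(t) = -2*t*(2 + 3) = -2*t*5 = -10*t)
j(x, k) = (1 - 10*x)*(3 + k + x) (j(x, k) = (1 - 10*x)*(3 + (x + k)) = (1 - 10*x)*(3 + (k + x)) = (1 - 10*x)*(3 + k + x))
(N + j(-6, -5))*53 = (-135 + (3 - 5 - 29*(-6) - 10*(-6)² - 10*(-5)*(-6)))*53 = (-135 + (3 - 5 + 174 - 10*36 - 300))*53 = (-135 + (3 - 5 + 174 - 360 - 300))*53 = (-135 - 488)*53 = -623*53 = -33019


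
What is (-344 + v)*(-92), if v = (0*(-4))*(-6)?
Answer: 31648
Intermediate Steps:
v = 0 (v = 0*(-6) = 0)
(-344 + v)*(-92) = (-344 + 0)*(-92) = -344*(-92) = 31648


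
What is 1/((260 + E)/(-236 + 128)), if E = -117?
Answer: -108/143 ≈ -0.75525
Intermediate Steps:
1/((260 + E)/(-236 + 128)) = 1/((260 - 117)/(-236 + 128)) = 1/(143/(-108)) = 1/(143*(-1/108)) = 1/(-143/108) = -108/143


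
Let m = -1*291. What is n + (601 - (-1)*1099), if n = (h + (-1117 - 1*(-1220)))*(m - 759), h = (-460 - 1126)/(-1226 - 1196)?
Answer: -18534800/173 ≈ -1.0714e+5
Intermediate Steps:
h = 793/1211 (h = -1586/(-2422) = -1586*(-1/2422) = 793/1211 ≈ 0.65483)
m = -291
n = -18828900/173 (n = (793/1211 + (-1117 - 1*(-1220)))*(-291 - 759) = (793/1211 + (-1117 + 1220))*(-1050) = (793/1211 + 103)*(-1050) = (125526/1211)*(-1050) = -18828900/173 ≈ -1.0884e+5)
n + (601 - (-1)*1099) = -18828900/173 + (601 - (-1)*1099) = -18828900/173 + (601 - 1*(-1099)) = -18828900/173 + (601 + 1099) = -18828900/173 + 1700 = -18534800/173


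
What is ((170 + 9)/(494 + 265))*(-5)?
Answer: -895/759 ≈ -1.1792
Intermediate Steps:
((170 + 9)/(494 + 265))*(-5) = (179/759)*(-5) = -895/759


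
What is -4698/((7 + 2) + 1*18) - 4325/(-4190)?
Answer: -144947/838 ≈ -172.97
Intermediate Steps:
-4698/((7 + 2) + 1*18) - 4325/(-4190) = -4698/(9 + 18) - 4325*(-1/4190) = -4698/27 + 865/838 = -4698*1/27 + 865/838 = -174 + 865/838 = -144947/838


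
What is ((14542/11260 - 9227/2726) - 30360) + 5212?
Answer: -96497009876/3836845 ≈ -25150.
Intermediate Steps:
((14542/11260 - 9227/2726) - 30360) + 5212 = ((14542*(1/11260) - 9227*1/2726) - 30360) + 5212 = ((7271/5630 - 9227/2726) - 30360) + 5212 = (-8031816/3836845 - 30360) + 5212 = -116494646016/3836845 + 5212 = -96497009876/3836845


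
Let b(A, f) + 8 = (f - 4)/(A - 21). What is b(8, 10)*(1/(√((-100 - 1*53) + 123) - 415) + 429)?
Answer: -1625733560/447863 + 22*I*√30/447863 ≈ -3630.0 + 0.00026905*I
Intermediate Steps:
b(A, f) = -8 + (-4 + f)/(-21 + A) (b(A, f) = -8 + (f - 4)/(A - 21) = -8 + (-4 + f)/(-21 + A))
b(8, 10)*(1/(√((-100 - 1*53) + 123) - 415) + 429) = ((164 + 10 - 8*8)/(-21 + 8))*(1/(√((-100 - 1*53) + 123) - 415) + 429) = ((164 + 10 - 64)/(-13))*(1/(√((-100 - 53) + 123) - 415) + 429) = (-1/13*110)*(1/(√(-153 + 123) - 415) + 429) = -110*(1/(√(-30) - 415) + 429)/13 = -110*(1/(I*√30 - 415) + 429)/13 = -110*(1/(-415 + I*√30) + 429)/13 = -110*(429 + 1/(-415 + I*√30))/13 = -3630 - 110/(13*(-415 + I*√30))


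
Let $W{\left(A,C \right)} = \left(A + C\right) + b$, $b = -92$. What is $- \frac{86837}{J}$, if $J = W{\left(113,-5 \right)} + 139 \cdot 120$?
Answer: $- \frac{86837}{16696} \approx -5.2011$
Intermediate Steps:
$W{\left(A,C \right)} = -92 + A + C$ ($W{\left(A,C \right)} = \left(A + C\right) - 92 = -92 + A + C$)
$J = 16696$ ($J = \left(-92 + 113 - 5\right) + 139 \cdot 120 = 16 + 16680 = 16696$)
$- \frac{86837}{J} = - \frac{86837}{16696}$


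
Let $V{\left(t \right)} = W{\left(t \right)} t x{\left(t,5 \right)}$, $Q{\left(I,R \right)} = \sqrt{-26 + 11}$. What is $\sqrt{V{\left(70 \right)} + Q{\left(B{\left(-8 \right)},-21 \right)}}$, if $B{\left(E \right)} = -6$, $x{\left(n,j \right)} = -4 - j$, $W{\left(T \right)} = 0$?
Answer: $\sqrt[4]{15} \sqrt{i} \approx 1.3916 + 1.3916 i$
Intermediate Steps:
$Q{\left(I,R \right)} = i \sqrt{15}$ ($Q{\left(I,R \right)} = \sqrt{-15} = i \sqrt{15}$)
$V{\left(t \right)} = 0$ ($V{\left(t \right)} = 0 t \left(-4 - 5\right) = 0 \left(-4 - 5\right) = 0 \left(-9\right) = 0$)
$\sqrt{V{\left(70 \right)} + Q{\left(B{\left(-8 \right)},-21 \right)}} = \sqrt{0 + i \sqrt{15}} = \sqrt{i \sqrt{15}} = \sqrt[4]{15} \sqrt{i}$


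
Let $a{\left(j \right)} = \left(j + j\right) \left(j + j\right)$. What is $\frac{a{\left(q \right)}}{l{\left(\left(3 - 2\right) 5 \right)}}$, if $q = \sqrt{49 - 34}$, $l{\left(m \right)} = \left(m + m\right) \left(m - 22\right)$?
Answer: $- \frac{6}{17} \approx -0.35294$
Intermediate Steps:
$l{\left(m \right)} = 2 m \left(-22 + m\right)$
$q = \sqrt{15} \approx 3.873$
$a{\left(j \right)} = 4 j^{2}$ ($a{\left(j \right)} = 2 j 2 j = 4 j^{2}$)
$\frac{a{\left(q \right)}}{l{\left(\left(3 - 2\right) 5 \right)}} = \frac{4 \left(\sqrt{15}\right)^{2}}{2 \left(3 - 2\right) 5 \left(-22 + \left(3 - 2\right) 5\right)} = \frac{4 \cdot 15}{2 \cdot 1 \cdot 5 \left(-22 + 1 \cdot 5\right)} = \frac{60}{2 \cdot 5 \left(-22 + 5\right)} = \frac{60}{2 \cdot 5 \left(-17\right)} = \frac{60}{-170} = 60 \left(- \frac{1}{170}\right) = - \frac{6}{17}$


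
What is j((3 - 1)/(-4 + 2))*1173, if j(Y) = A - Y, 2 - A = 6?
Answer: -3519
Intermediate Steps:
A = -4 (A = 2 - 1*6 = 2 - 6 = -4)
j(Y) = -4 - Y
j((3 - 1)/(-4 + 2))*1173 = (-4 - (3 - 1)/(-4 + 2))*1173 = (-4 - 2/(-2))*1173 = (-4 - 2*(-1)/2)*1173 = (-4 - 1*(-1))*1173 = (-4 + 1)*1173 = -3*1173 = -3519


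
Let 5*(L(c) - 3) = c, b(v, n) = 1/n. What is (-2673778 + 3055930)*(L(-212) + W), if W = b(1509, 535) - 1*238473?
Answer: -48764174634216/535 ≈ -9.1148e+10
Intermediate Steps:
L(c) = 3 + c/5
W = -127583054/535 (W = 1/535 - 1*238473 = 1/535 - 238473 = -127583054/535 ≈ -2.3847e+5)
(-2673778 + 3055930)*(L(-212) + W) = (-2673778 + 3055930)*((3 + (1/5)*(-212)) - 127583054/535) = 382152*((3 - 212/5) - 127583054/535) = 382152*(-197/5 - 127583054/535) = 382152*(-127604133/535) = -48764174634216/535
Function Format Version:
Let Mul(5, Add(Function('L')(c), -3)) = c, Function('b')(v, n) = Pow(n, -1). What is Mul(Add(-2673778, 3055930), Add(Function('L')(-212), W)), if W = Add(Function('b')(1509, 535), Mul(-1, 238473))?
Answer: Rational(-48764174634216, 535) ≈ -9.1148e+10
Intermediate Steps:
Function('L')(c) = Add(3, Mul(Rational(1, 5), c))
W = Rational(-127583054, 535) (W = Add(Pow(535, -1), Mul(-1, 238473)) = Add(Rational(1, 535), -238473) = Rational(-127583054, 535) ≈ -2.3847e+5)
Mul(Add(-2673778, 3055930), Add(Function('L')(-212), W)) = Mul(Add(-2673778, 3055930), Add(Add(3, Mul(Rational(1, 5), -212)), Rational(-127583054, 535))) = Mul(382152, Add(Add(3, Rational(-212, 5)), Rational(-127583054, 535))) = Mul(382152, Add(Rational(-197, 5), Rational(-127583054, 535))) = Mul(382152, Rational(-127604133, 535)) = Rational(-48764174634216, 535)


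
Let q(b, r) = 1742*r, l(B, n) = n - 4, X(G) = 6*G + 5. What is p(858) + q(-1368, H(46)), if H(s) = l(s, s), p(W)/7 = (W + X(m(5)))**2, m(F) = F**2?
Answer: 7256347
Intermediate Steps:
X(G) = 5 + 6*G
p(W) = 7*(155 + W)**2 (p(W) = 7*(W + (5 + 6*5**2))**2 = 7*(W + (5 + 6*25))**2 = 7*(W + (5 + 150))**2 = 7*(W + 155)**2 = 7*(155 + W)**2)
l(B, n) = -4 + n
H(s) = -4 + s
p(858) + q(-1368, H(46)) = 7*(155 + 858)**2 + 1742*(-4 + 46) = 7*1013**2 + 1742*42 = 7*1026169 + 73164 = 7183183 + 73164 = 7256347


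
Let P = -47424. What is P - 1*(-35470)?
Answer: -11954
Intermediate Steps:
P - 1*(-35470) = -47424 - 1*(-35470) = -47424 + 35470 = -11954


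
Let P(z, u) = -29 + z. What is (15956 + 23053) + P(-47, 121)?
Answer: 38933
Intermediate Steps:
(15956 + 23053) + P(-47, 121) = (15956 + 23053) + (-29 - 47) = 39009 - 76 = 38933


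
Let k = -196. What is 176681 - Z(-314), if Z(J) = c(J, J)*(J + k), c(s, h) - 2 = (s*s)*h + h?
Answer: -15789145879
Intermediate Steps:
c(s, h) = 2 + h + h*s² (c(s, h) = 2 + ((s*s)*h + h) = 2 + (s²*h + h) = 2 + (h*s² + h) = 2 + (h + h*s²) = 2 + h + h*s²)
Z(J) = (-196 + J)*(2 + J + J³) (Z(J) = (2 + J + J*J²)*(J - 196) = (2 + J + J³)*(-196 + J) = (-196 + J)*(2 + J + J³))
176681 - Z(-314) = 176681 - (-196 - 314)*(2 - 314 + (-314)³) = 176681 - (-510)*(2 - 314 - 30959144) = 176681 - (-510)*(-30959456) = 176681 - 1*15789322560 = 176681 - 15789322560 = -15789145879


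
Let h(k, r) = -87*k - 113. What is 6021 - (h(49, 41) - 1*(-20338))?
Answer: -9941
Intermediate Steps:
h(k, r) = -113 - 87*k
6021 - (h(49, 41) - 1*(-20338)) = 6021 - ((-113 - 87*49) - 1*(-20338)) = 6021 - ((-113 - 4263) + 20338) = 6021 - (-4376 + 20338) = 6021 - 1*15962 = 6021 - 15962 = -9941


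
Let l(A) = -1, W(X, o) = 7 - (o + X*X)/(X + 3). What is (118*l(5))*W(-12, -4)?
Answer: -23954/9 ≈ -2661.6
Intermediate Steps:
W(X, o) = 7 - (o + X²)/(3 + X)
(118*l(5))*W(-12, -4) = (118*(-1))*((21 - 1*(-4) - 1*(-12)² + 7*(-12))/(3 - 12)) = -118*(21 + 4 - 1*144 - 84)/(-9) = -(-118)*(21 + 4 - 144 - 84)/9 = -(-118)*(-203)/9 = -118*203/9 = -23954/9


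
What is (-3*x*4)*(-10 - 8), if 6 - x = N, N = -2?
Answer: 1728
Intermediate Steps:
x = 8 (x = 6 - 1*(-2) = 6 + 2 = 8)
(-3*x*4)*(-10 - 8) = (-3*8*4)*(-10 - 8) = -24*4*(-18) = -96*(-18) = 1728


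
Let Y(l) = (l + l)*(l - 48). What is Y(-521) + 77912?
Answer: 670810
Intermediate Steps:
Y(l) = 2*l*(-48 + l) (Y(l) = (2*l)*(-48 + l) = 2*l*(-48 + l))
Y(-521) + 77912 = 2*(-521)*(-48 - 521) + 77912 = 2*(-521)*(-569) + 77912 = 592898 + 77912 = 670810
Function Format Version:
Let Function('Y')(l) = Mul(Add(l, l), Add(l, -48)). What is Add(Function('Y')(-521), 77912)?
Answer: 670810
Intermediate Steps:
Function('Y')(l) = Mul(2, l, Add(-48, l)) (Function('Y')(l) = Mul(Mul(2, l), Add(-48, l)) = Mul(2, l, Add(-48, l)))
Add(Function('Y')(-521), 77912) = Add(Mul(2, -521, Add(-48, -521)), 77912) = Add(Mul(2, -521, -569), 77912) = Add(592898, 77912) = 670810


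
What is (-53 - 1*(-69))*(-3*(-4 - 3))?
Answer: 336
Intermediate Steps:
(-53 - 1*(-69))*(-3*(-4 - 3)) = (-53 + 69)*(-3*(-7)) = 16*21 = 336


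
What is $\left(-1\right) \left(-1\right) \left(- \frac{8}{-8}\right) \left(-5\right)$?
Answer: $-5$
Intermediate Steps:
$\left(-1\right) \left(-1\right) \left(- \frac{8}{-8}\right) \left(-5\right) = 1 \left(\left(-8\right) \left(- \frac{1}{8}\right)\right) \left(-5\right) = 1 \cdot 1 \left(-5\right) = 1 \left(-5\right) = -5$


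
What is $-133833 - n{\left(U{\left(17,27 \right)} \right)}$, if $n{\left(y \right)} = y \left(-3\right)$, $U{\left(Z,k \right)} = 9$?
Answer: $-133806$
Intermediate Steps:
$n{\left(y \right)} = - 3 y$
$-133833 - n{\left(U{\left(17,27 \right)} \right)} = -133833 - \left(-3\right) 9 = -133833 - -27 = -133833 + 27 = -133806$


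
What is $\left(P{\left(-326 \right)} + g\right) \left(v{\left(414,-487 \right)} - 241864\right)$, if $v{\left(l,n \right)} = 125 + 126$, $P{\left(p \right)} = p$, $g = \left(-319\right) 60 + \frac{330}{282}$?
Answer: $\frac{221038928211}{47} \approx 4.703 \cdot 10^{9}$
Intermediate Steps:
$g = - \frac{899525}{47}$ ($g = -19140 + 330 \cdot \frac{1}{282} = -19140 + \frac{55}{47} = - \frac{899525}{47} \approx -19139.0$)
$v{\left(l,n \right)} = 251$
$\left(P{\left(-326 \right)} + g\right) \left(v{\left(414,-487 \right)} - 241864\right) = \left(-326 - \frac{899525}{47}\right) \left(251 - 241864\right) = \left(- \frac{914847}{47}\right) \left(-241613\right) = \frac{221038928211}{47}$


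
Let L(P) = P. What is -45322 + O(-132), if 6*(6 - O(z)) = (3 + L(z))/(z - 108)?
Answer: -21751723/480 ≈ -45316.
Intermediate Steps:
O(z) = 6 - (3 + z)/(6*(-108 + z)) (O(z) = 6 - (3 + z)/(6*(z - 108)) = 6 - (3 + z)/(6*(-108 + z)))
-45322 + O(-132) = -45322 + (-3891 + 35*(-132))/(6*(-108 - 132)) = -45322 + (⅙)*(-3891 - 4620)/(-240) = -45322 + (⅙)*(-1/240)*(-8511) = -45322 + 2837/480 = -21751723/480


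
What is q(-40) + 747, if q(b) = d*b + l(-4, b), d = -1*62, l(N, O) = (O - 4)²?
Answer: 5163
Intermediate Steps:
l(N, O) = (-4 + O)²
d = -62
q(b) = (-4 + b)² - 62*b (q(b) = -62*b + (-4 + b)² = (-4 + b)² - 62*b)
q(-40) + 747 = ((-4 - 40)² - 62*(-40)) + 747 = ((-44)² + 2480) + 747 = (1936 + 2480) + 747 = 4416 + 747 = 5163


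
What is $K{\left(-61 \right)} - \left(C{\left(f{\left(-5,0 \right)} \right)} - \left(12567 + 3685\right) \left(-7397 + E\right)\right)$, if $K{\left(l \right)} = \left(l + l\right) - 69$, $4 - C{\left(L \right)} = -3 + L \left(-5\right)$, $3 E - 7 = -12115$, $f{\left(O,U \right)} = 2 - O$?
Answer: $-185809349$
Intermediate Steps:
$E = -4036$ ($E = \frac{7}{3} + \frac{1}{3} \left(-12115\right) = \frac{7}{3} - \frac{12115}{3} = -4036$)
$C{\left(L \right)} = 7 + 5 L$ ($C{\left(L \right)} = 4 - \left(-3 + L \left(-5\right)\right) = 4 - \left(-3 - 5 L\right) = 4 + \left(3 + 5 L\right) = 7 + 5 L$)
$K{\left(l \right)} = -69 + 2 l$ ($K{\left(l \right)} = 2 l - 69 = -69 + 2 l$)
$K{\left(-61 \right)} - \left(C{\left(f{\left(-5,0 \right)} \right)} - \left(12567 + 3685\right) \left(-7397 + E\right)\right) = \left(-69 + 2 \left(-61\right)\right) - \left(\left(7 + 5 \left(2 - -5\right)\right) - \left(12567 + 3685\right) \left(-7397 - 4036\right)\right) = \left(-69 - 122\right) - \left(\left(7 + 5 \left(2 + 5\right)\right) - 16252 \left(-11433\right)\right) = -191 - \left(\left(7 + 5 \cdot 7\right) - -185809116\right) = -191 - \left(\left(7 + 35\right) + 185809116\right) = -191 - \left(42 + 185809116\right) = -191 - 185809158 = -185809349$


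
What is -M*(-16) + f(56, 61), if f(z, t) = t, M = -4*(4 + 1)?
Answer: -259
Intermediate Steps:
M = -20 (M = -4*5 = -20)
-M*(-16) + f(56, 61) = -1*(-20)*(-16) + 61 = 20*(-16) + 61 = -320 + 61 = -259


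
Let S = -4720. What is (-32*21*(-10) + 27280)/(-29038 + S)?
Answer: -17000/16879 ≈ -1.0072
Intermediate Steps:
(-32*21*(-10) + 27280)/(-29038 + S) = (-32*21*(-10) + 27280)/(-29038 - 4720) = (-672*(-10) + 27280)/(-33758) = (6720 + 27280)*(-1/33758) = 34000*(-1/33758) = -17000/16879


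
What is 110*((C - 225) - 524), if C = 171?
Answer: -63580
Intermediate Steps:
110*((C - 225) - 524) = 110*((171 - 225) - 524) = 110*(-54 - 524) = 110*(-578) = -63580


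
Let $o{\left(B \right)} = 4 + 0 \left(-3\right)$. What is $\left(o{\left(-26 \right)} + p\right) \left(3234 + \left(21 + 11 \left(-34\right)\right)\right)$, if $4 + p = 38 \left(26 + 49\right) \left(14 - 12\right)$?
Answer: $16421700$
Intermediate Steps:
$o{\left(B \right)} = 4$ ($o{\left(B \right)} = 4 + 0 = 4$)
$p = 5696$ ($p = -4 + 38 \left(26 + 49\right) \left(14 - 12\right) = -4 + 38 \cdot 75 \cdot 2 = -4 + 38 \cdot 150 = -4 + 5700 = 5696$)
$\left(o{\left(-26 \right)} + p\right) \left(3234 + \left(21 + 11 \left(-34\right)\right)\right) = \left(4 + 5696\right) \left(3234 + \left(21 + 11 \left(-34\right)\right)\right) = 5700 \left(3234 + \left(21 - 374\right)\right) = 5700 \left(3234 - 353\right) = 5700 \cdot 2881 = 16421700$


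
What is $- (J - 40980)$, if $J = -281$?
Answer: $41261$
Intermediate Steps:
$- (J - 40980) = - (-281 - 40980) = \left(-1\right) \left(-41261\right) = 41261$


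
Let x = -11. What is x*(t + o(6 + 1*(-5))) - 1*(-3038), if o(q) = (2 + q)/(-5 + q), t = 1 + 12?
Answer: 11613/4 ≈ 2903.3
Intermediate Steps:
t = 13
o(q) = (2 + q)/(-5 + q)
x*(t + o(6 + 1*(-5))) - 1*(-3038) = -11*(13 + (2 + (6 + 1*(-5)))/(-5 + (6 + 1*(-5)))) - 1*(-3038) = -11*(13 + (2 + (6 - 5))/(-5 + (6 - 5))) + 3038 = -11*(13 + (2 + 1)/(-5 + 1)) + 3038 = -11*(13 + 3/(-4)) + 3038 = -11*(13 - 1/4*3) + 3038 = -11*(13 - 3/4) + 3038 = -11*49/4 + 3038 = -539/4 + 3038 = 11613/4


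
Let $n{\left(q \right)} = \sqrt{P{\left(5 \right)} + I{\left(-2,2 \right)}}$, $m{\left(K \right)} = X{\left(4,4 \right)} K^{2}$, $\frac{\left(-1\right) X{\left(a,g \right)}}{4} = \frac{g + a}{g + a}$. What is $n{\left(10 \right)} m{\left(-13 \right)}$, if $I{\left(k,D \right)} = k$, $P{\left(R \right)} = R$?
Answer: $- 676 \sqrt{3} \approx -1170.9$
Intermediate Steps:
$X{\left(a,g \right)} = -4$ ($X{\left(a,g \right)} = - 4 \frac{g + a}{g + a} = - 4 \frac{a + g}{a + g} = \left(-4\right) 1 = -4$)
$m{\left(K \right)} = - 4 K^{2}$
$n{\left(q \right)} = \sqrt{3}$ ($n{\left(q \right)} = \sqrt{5 - 2} = \sqrt{3}$)
$n{\left(10 \right)} m{\left(-13 \right)} = \sqrt{3} \left(- 4 \left(-13\right)^{2}\right) = \sqrt{3} \left(\left(-4\right) 169\right) = \sqrt{3} \left(-676\right) = - 676 \sqrt{3}$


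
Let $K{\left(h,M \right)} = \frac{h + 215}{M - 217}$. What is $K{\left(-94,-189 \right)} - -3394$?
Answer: $\frac{1377843}{406} \approx 3393.7$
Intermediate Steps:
$K{\left(h,M \right)} = \frac{215 + h}{-217 + M}$
$K{\left(-94,-189 \right)} - -3394 = \frac{215 - 94}{-217 - 189} - -3394 = \frac{1}{-406} \cdot 121 + 3394 = \left(- \frac{1}{406}\right) 121 + 3394 = - \frac{121}{406} + 3394 = \frac{1377843}{406}$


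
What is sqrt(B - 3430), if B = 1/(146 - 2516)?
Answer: I*sqrt(19265969370)/2370 ≈ 58.566*I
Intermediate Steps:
B = -1/2370 (B = 1/(-2370) = -1/2370 ≈ -0.00042194)
sqrt(B - 3430) = sqrt(-1/2370 - 3430) = sqrt(-8129101/2370) = I*sqrt(19265969370)/2370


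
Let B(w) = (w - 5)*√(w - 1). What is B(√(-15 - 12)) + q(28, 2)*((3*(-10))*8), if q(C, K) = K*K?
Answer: -960 - √(-1 + 3*I*√3)*(5 - 3*I*√3) ≈ -976.54 - 1.2566*I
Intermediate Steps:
q(C, K) = K²
B(w) = √(-1 + w)*(-5 + w) (B(w) = (-5 + w)*√(-1 + w) = √(-1 + w)*(-5 + w))
B(√(-15 - 12)) + q(28, 2)*((3*(-10))*8) = √(-1 + √(-15 - 12))*(-5 + √(-15 - 12)) + 2²*((3*(-10))*8) = √(-1 + √(-27))*(-5 + √(-27)) + 4*(-30*8) = √(-1 + 3*I*√3)*(-5 + 3*I*√3) + 4*(-240) = √(-1 + 3*I*√3)*(-5 + 3*I*√3) - 960 = -960 + √(-1 + 3*I*√3)*(-5 + 3*I*√3)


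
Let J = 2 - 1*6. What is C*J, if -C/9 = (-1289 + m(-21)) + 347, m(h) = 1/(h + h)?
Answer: -237390/7 ≈ -33913.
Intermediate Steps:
m(h) = 1/(2*h)
C = 118695/14 (C = -9*((-1289 + (1/2)/(-21)) + 347) = -9*((-1289 + (1/2)*(-1/21)) + 347) = -9*((-1289 - 1/42) + 347) = -9*(-54139/42 + 347) = -9*(-39565/42) = 118695/14 ≈ 8478.2)
J = -4 (J = 2 - 6 = -4)
C*J = (118695/14)*(-4) = -237390/7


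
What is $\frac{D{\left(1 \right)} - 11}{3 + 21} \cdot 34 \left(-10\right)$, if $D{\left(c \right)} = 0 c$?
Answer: $\frac{935}{6} \approx 155.83$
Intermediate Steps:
$D{\left(c \right)} = 0$
$\frac{D{\left(1 \right)} - 11}{3 + 21} \cdot 34 \left(-10\right) = \frac{0 - 11}{3 + 21} \cdot 34 \left(-10\right) = - \frac{11}{24} \cdot 34 \left(-10\right) = \left(-11\right) \frac{1}{24} \cdot 34 \left(-10\right) = \left(- \frac{11}{24}\right) 34 \left(-10\right) = \left(- \frac{187}{12}\right) \left(-10\right) = \frac{935}{6}$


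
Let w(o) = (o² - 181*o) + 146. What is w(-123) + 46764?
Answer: 84302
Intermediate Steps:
w(o) = 146 + o² - 181*o
w(-123) + 46764 = (146 + (-123)² - 181*(-123)) + 46764 = (146 + 15129 + 22263) + 46764 = 37538 + 46764 = 84302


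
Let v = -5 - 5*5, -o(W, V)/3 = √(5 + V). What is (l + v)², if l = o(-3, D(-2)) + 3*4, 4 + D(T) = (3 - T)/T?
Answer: 621/2 + 54*I*√6 ≈ 310.5 + 132.27*I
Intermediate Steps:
D(T) = -4 + (3 - T)/T
o(W, V) = -3*√(5 + V)
v = -30 (v = -5 - 25 = -30)
l = 12 - 3*I*√6/2 (l = -3*√(5 + (-5 + 3/(-2))) + 3*4 = -3*√(5 + (-5 + 3*(-½))) + 12 = -3*√(5 + (-5 - 3/2)) + 12 = -3*√(5 - 13/2) + 12 = -3*I*√6/2 + 12 = 12 - 3*I*√6/2 ≈ 12.0 - 3.6742*I)
(l + v)² = ((12 - 3*I*√6/2) - 30)² = (-18 - 3*I*√6/2)²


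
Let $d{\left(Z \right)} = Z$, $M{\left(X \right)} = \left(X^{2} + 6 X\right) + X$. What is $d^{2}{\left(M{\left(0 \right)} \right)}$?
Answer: $0$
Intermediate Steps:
$M{\left(X \right)} = X^{2} + 7 X$
$d^{2}{\left(M{\left(0 \right)} \right)} = \left(0 \left(7 + 0\right)\right)^{2} = \left(0 \cdot 7\right)^{2} = 0^{2} = 0$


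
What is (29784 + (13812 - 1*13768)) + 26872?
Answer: 56700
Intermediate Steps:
(29784 + (13812 - 1*13768)) + 26872 = (29784 + (13812 - 13768)) + 26872 = (29784 + 44) + 26872 = 29828 + 26872 = 56700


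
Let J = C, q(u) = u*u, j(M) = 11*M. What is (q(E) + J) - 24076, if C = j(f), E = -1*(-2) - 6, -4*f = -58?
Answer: -47801/2 ≈ -23901.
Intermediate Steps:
f = 29/2 (f = -1/4*(-58) = 29/2 ≈ 14.500)
E = -4 (E = 2 - 6 = -4)
q(u) = u**2
C = 319/2 (C = 11*(29/2) = 319/2 ≈ 159.50)
J = 319/2 ≈ 159.50
(q(E) + J) - 24076 = ((-4)**2 + 319/2) - 24076 = (16 + 319/2) - 24076 = 351/2 - 24076 = -47801/2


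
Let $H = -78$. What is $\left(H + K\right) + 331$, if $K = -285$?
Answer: $-32$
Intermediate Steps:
$\left(H + K\right) + 331 = \left(-78 - 285\right) + 331 = -363 + 331 = -32$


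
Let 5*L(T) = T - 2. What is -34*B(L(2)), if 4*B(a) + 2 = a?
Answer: 17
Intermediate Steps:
L(T) = -⅖ + T/5 (L(T) = (T - 2)/5 = (-2 + T)/5 = -⅖ + T/5)
B(a) = -½ + a/4
-34*B(L(2)) = -34*(-½ + (-⅖ + (⅕)*2)/4) = -34*(-½ + (-⅖ + ⅖)/4) = -34*(-½ + (¼)*0) = -34*(-½ + 0) = -34*(-½) = 17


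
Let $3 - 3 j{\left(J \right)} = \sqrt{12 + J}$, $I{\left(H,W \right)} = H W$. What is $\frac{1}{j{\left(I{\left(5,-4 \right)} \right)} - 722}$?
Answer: $- \frac{6489}{4678577} + \frac{6 i \sqrt{2}}{4678577} \approx -0.001387 + 1.8136 \cdot 10^{-6} i$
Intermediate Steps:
$j{\left(J \right)} = 1 - \frac{\sqrt{12 + J}}{3}$
$\frac{1}{j{\left(I{\left(5,-4 \right)} \right)} - 722} = \frac{1}{\left(1 - \frac{\sqrt{12 + 5 \left(-4\right)}}{3}\right) - 722} = \frac{1}{\left(1 - \frac{\sqrt{12 - 20}}{3}\right) - 722} = \frac{1}{\left(1 - \frac{\sqrt{-8}}{3}\right) - 722} = \frac{1}{\left(1 - \frac{2 i \sqrt{2}}{3}\right) - 722} = \frac{1}{-721 - \frac{2 i \sqrt{2}}{3}}$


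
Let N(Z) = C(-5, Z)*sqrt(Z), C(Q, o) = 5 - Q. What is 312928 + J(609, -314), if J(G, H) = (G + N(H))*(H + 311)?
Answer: 311101 - 30*I*sqrt(314) ≈ 3.111e+5 - 531.6*I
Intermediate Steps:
N(Z) = 10*sqrt(Z) (N(Z) = (5 - 1*(-5))*sqrt(Z) = (5 + 5)*sqrt(Z) = 10*sqrt(Z))
J(G, H) = (311 + H)*(G + 10*sqrt(H)) (J(G, H) = (G + 10*sqrt(H))*(H + 311) = (G + 10*sqrt(H))*(311 + H) = (311 + H)*(G + 10*sqrt(H)))
312928 + J(609, -314) = 312928 + (10*(-314)**(3/2) + 311*609 + 3110*sqrt(-314) + 609*(-314)) = 312928 + (10*(-314*I*sqrt(314)) + 189399 + 3110*(I*sqrt(314)) - 191226) = 312928 + (-3140*I*sqrt(314) + 189399 + 3110*I*sqrt(314) - 191226) = 312928 + (-1827 - 30*I*sqrt(314)) = 311101 - 30*I*sqrt(314)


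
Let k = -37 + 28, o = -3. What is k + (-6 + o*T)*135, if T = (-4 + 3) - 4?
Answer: 1206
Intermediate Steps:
k = -9
T = -5 (T = -1 - 4 = -5)
k + (-6 + o*T)*135 = -9 + (-6 - 3*(-5))*135 = -9 + (-6 + 15)*135 = -9 + 9*135 = -9 + 1215 = 1206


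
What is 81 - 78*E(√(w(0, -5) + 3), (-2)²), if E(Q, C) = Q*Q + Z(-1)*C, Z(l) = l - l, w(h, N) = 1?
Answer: -231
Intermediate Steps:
Z(l) = 0
E(Q, C) = Q² (E(Q, C) = Q*Q + 0*C = Q² + 0 = Q²)
81 - 78*E(√(w(0, -5) + 3), (-2)²) = 81 - 78*(√(1 + 3))² = 81 - 78*(√4)² = 81 - 78*2² = 81 - 78*4 = 81 - 312 = -231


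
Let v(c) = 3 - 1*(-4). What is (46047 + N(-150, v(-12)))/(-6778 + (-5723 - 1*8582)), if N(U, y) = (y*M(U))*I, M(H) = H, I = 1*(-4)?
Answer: -50247/21083 ≈ -2.3833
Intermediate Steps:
I = -4
v(c) = 7 (v(c) = 3 + 4 = 7)
N(U, y) = -4*U*y (N(U, y) = (y*U)*(-4) = (U*y)*(-4) = -4*U*y)
(46047 + N(-150, v(-12)))/(-6778 + (-5723 - 1*8582)) = (46047 - 4*(-150)*7)/(-6778 + (-5723 - 1*8582)) = (46047 + 4200)/(-6778 + (-5723 - 8582)) = 50247/(-6778 - 14305) = 50247/(-21083) = 50247*(-1/21083) = -50247/21083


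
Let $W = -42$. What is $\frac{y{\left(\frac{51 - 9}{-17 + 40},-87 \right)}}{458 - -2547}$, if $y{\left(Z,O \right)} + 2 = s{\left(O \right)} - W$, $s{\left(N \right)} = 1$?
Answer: $\frac{41}{3005} \approx 0.013644$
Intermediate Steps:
$y{\left(Z,O \right)} = 41$ ($y{\left(Z,O \right)} = -2 + \left(1 - -42\right) = -2 + \left(1 + 42\right) = -2 + 43 = 41$)
$\frac{y{\left(\frac{51 - 9}{-17 + 40},-87 \right)}}{458 - -2547} = \frac{41}{458 - -2547} = \frac{41}{458 + 2547} = \frac{41}{3005}$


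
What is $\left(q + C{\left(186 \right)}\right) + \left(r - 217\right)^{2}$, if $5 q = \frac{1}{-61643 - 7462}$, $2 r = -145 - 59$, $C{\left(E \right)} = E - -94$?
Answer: $\frac{35257716524}{345525} \approx 1.0204 \cdot 10^{5}$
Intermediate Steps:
$C{\left(E \right)} = 94 + E$ ($C{\left(E \right)} = E + 94 = 94 + E$)
$r = -102$ ($r = \frac{-145 - 59}{2} = \frac{1}{2} \left(-204\right) = -102$)
$q = - \frac{1}{345525}$ ($q = \frac{1}{5 \left(-61643 - 7462\right)} = \frac{1}{5 \left(-69105\right)} = \frac{1}{5} \left(- \frac{1}{69105}\right) = - \frac{1}{345525} \approx -2.8941 \cdot 10^{-6}$)
$\left(q + C{\left(186 \right)}\right) + \left(r - 217\right)^{2} = \left(- \frac{1}{345525} + \left(94 + 186\right)\right) + \left(-102 - 217\right)^{2} = \left(- \frac{1}{345525} + 280\right) + \left(-319\right)^{2} = \frac{96746999}{345525} + 101761 = \frac{35257716524}{345525}$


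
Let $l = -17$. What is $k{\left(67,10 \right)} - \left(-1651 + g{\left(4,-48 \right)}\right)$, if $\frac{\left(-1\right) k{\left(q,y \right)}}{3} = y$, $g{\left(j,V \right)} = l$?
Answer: $1638$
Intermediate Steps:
$g{\left(j,V \right)} = -17$
$k{\left(q,y \right)} = - 3 y$
$k{\left(67,10 \right)} - \left(-1651 + g{\left(4,-48 \right)}\right) = \left(-3\right) 10 - \left(-1651 - 17\right) = -30 - -1668 = -30 + 1668 = 1638$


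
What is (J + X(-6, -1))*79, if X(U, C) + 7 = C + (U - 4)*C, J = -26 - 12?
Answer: -2844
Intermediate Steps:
J = -38
X(U, C) = -7 + C + C*(-4 + U) (X(U, C) = -7 + (C + (U - 4)*C) = -7 + (C + (-4 + U)*C) = -7 + (C + C*(-4 + U)) = -7 + C + C*(-4 + U))
(J + X(-6, -1))*79 = (-38 + (-7 - 3*(-1) - 1*(-6)))*79 = (-38 + (-7 + 3 + 6))*79 = (-38 + 2)*79 = -36*79 = -2844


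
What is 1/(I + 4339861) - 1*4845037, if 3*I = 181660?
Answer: -63960510780988/13201243 ≈ -4.8450e+6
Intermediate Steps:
I = 181660/3 (I = (1/3)*181660 = 181660/3 ≈ 60553.)
1/(I + 4339861) - 1*4845037 = 1/(181660/3 + 4339861) - 1*4845037 = 1/(13201243/3) - 4845037 = 3/13201243 - 4845037 = -63960510780988/13201243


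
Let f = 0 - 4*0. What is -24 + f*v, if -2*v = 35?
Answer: -24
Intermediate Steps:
v = -35/2 (v = -½*35 = -35/2 ≈ -17.500)
f = 0 (f = 0 + 0 = 0)
-24 + f*v = -24 + 0*(-35/2) = -24 + 0 = -24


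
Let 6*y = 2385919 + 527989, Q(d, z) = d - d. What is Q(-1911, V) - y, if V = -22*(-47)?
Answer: -1456954/3 ≈ -4.8565e+5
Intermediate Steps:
V = 1034
Q(d, z) = 0
y = 1456954/3 (y = (2385919 + 527989)/6 = (1/6)*2913908 = 1456954/3 ≈ 4.8565e+5)
Q(-1911, V) - y = 0 - 1*1456954/3 = 0 - 1456954/3 = -1456954/3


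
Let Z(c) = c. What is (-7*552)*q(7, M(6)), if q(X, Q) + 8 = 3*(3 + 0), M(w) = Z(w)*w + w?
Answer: -3864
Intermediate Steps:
M(w) = w + w² (M(w) = w*w + w = w² + w = w + w²)
q(X, Q) = 1 (q(X, Q) = -8 + 3*(3 + 0) = -8 + 3*3 = -8 + 9 = 1)
(-7*552)*q(7, M(6)) = -7*552*1 = -3864*1 = -3864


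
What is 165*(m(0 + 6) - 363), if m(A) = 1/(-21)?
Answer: -419320/7 ≈ -59903.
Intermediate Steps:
m(A) = -1/21
165*(m(0 + 6) - 363) = 165*(-1/21 - 363) = 165*(-7624/21) = -419320/7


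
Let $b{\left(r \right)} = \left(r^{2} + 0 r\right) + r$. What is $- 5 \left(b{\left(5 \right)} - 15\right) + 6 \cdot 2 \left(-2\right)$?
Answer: $-99$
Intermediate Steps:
$b{\left(r \right)} = r + r^{2}$ ($b{\left(r \right)} = \left(r^{2} + 0\right) + r = r^{2} + r = r + r^{2}$)
$- 5 \left(b{\left(5 \right)} - 15\right) + 6 \cdot 2 \left(-2\right) = - 5 \left(5 \left(1 + 5\right) - 15\right) + 6 \cdot 2 \left(-2\right) = - 5 \left(5 \cdot 6 - 15\right) + 12 \left(-2\right) = - 5 \left(30 - 15\right) - 24 = \left(-5\right) 15 - 24 = -75 - 24 = -99$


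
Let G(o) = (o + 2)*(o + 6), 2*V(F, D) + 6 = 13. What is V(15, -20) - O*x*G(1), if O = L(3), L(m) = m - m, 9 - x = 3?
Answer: 7/2 ≈ 3.5000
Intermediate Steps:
x = 6 (x = 9 - 1*3 = 9 - 3 = 6)
V(F, D) = 7/2 (V(F, D) = -3 + (1/2)*13 = -3 + 13/2 = 7/2)
L(m) = 0
O = 0
G(o) = (2 + o)*(6 + o)
V(15, -20) - O*x*G(1) = 7/2 - 0*6*(12 + 1**2 + 8*1) = 7/2 - 0*(12 + 1 + 8) = 7/2 - 0*21 = 7/2 - 1*0 = 7/2 + 0 = 7/2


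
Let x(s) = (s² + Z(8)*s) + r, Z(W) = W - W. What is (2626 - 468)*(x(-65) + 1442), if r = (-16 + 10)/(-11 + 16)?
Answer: 61133982/5 ≈ 1.2227e+7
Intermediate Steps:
Z(W) = 0
r = -6/5 ≈ -1.2000
x(s) = -6/5 + s² (x(s) = (s² + 0*s) - 6/5 = (s² + 0) - 6/5 = s² - 6/5 = -6/5 + s²)
(2626 - 468)*(x(-65) + 1442) = (2626 - 468)*((-6/5 + (-65)²) + 1442) = 2158*((-6/5 + 4225) + 1442) = 2158*(21119/5 + 1442) = 2158*(28329/5) = 61133982/5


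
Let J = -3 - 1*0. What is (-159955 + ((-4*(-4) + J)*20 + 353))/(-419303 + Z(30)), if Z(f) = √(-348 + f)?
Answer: 66812578626/175815006127 + 159342*I*√318/175815006127 ≈ 0.38002 + 1.6162e-5*I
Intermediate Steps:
J = -3 (J = -3 + 0 = -3)
(-159955 + ((-4*(-4) + J)*20 + 353))/(-419303 + Z(30)) = (-159955 + ((-4*(-4) - 3)*20 + 353))/(-419303 + √(-348 + 30)) = (-159955 + ((16 - 3)*20 + 353))/(-419303 + √(-318)) = (-159955 + (13*20 + 353))/(-419303 + I*√318) = (-159955 + (260 + 353))/(-419303 + I*√318) = (-159955 + 613)/(-419303 + I*√318) = -159342/(-419303 + I*√318)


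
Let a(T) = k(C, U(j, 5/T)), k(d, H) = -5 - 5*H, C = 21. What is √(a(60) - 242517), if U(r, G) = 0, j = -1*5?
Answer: I*√242522 ≈ 492.47*I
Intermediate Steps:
j = -5
a(T) = -5 (a(T) = -5 - 5*0 = -5 + 0 = -5)
√(a(60) - 242517) = √(-5 - 242517) = √(-242522) = I*√242522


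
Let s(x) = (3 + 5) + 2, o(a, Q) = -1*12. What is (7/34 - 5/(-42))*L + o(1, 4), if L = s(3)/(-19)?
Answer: -82556/6783 ≈ -12.171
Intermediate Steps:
o(a, Q) = -12
s(x) = 10 (s(x) = 8 + 2 = 10)
L = -10/19 (L = 10/(-19) = 10*(-1/19) = -10/19 ≈ -0.52632)
(7/34 - 5/(-42))*L + o(1, 4) = (7/34 - 5/(-42))*(-10/19) - 12 = (7*(1/34) - 5*(-1/42))*(-10/19) - 12 = (7/34 + 5/42)*(-10/19) - 12 = (116/357)*(-10/19) - 12 = -1160/6783 - 12 = -82556/6783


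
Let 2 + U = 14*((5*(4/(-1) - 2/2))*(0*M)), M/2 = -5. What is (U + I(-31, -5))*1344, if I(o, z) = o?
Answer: -44352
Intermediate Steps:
M = -10 (M = 2*(-5) = -10)
U = -2 (U = -2 + 14*((5*(4/(-1) - 2/2))*(0*(-10))) = -2 + 14*((5*(4*(-1) - 2*½))*0) = -2 + 14*((5*(-4 - 1))*0) = -2 + 14*((5*(-5))*0) = -2 + 14*(-25*0) = -2 + 14*0 = -2 + 0 = -2)
(U + I(-31, -5))*1344 = (-2 - 31)*1344 = -33*1344 = -44352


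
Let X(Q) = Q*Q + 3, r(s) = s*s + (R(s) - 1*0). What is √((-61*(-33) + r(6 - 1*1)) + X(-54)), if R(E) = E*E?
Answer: √4982 ≈ 70.583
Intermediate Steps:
R(E) = E²
r(s) = 2*s² (r(s) = s*s + (s² - 1*0) = s² + (s² + 0) = s² + s² = 2*s²)
X(Q) = 3 + Q² (X(Q) = Q² + 3 = 3 + Q²)
√((-61*(-33) + r(6 - 1*1)) + X(-54)) = √((-61*(-33) + 2*(6 - 1*1)²) + (3 + (-54)²)) = √((2013 + 2*(6 - 1)²) + (3 + 2916)) = √((2013 + 2*5²) + 2919) = √((2013 + 2*25) + 2919) = √((2013 + 50) + 2919) = √(2063 + 2919) = √4982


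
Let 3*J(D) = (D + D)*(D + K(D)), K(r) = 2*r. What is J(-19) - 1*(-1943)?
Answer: 2665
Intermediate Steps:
J(D) = 2*D² (J(D) = ((D + D)*(D + 2*D))/3 = ((2*D)*(3*D))/3 = (6*D²)/3 = 2*D²)
J(-19) - 1*(-1943) = 2*(-19)² - 1*(-1943) = 2*361 + 1943 = 722 + 1943 = 2665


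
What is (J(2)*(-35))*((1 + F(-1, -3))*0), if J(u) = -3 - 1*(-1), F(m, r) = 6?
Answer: 0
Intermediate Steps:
J(u) = -2 (J(u) = -3 + 1 = -2)
(J(2)*(-35))*((1 + F(-1, -3))*0) = (-2*(-35))*((1 + 6)*0) = 70*(7*0) = 70*0 = 0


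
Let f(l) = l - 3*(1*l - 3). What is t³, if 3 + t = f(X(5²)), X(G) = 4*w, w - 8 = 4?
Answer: -729000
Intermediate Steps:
w = 12 (w = 8 + 4 = 12)
X(G) = 48 (X(G) = 4*12 = 48)
f(l) = 9 - 2*l (f(l) = l - 3*(l - 3) = l - 3*(-3 + l) = l + (9 - 3*l) = 9 - 2*l)
t = -90 (t = -3 + (9 - 2*48) = -3 + (9 - 96) = -3 - 87 = -90)
t³ = (-90)³ = -729000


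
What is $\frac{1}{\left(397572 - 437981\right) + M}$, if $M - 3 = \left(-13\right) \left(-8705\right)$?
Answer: $\frac{1}{72759} \approx 1.3744 \cdot 10^{-5}$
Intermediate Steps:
$M = 113168$ ($M = 3 - -113165 = 3 + 113165 = 113168$)
$\frac{1}{\left(397572 - 437981\right) + M} = \frac{1}{\left(397572 - 437981\right) + 113168} = \frac{1}{-40409 + 113168} = \frac{1}{72759}$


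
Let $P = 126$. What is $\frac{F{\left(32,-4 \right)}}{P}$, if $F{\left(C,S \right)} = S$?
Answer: $- \frac{2}{63} \approx -0.031746$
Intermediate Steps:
$\frac{F{\left(32,-4 \right)}}{P} = - \frac{4}{126} = \left(-4\right) \frac{1}{126} = - \frac{2}{63}$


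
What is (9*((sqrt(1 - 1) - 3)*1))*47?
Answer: -1269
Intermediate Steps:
(9*((sqrt(1 - 1) - 3)*1))*47 = (9*((sqrt(0) - 3)*1))*47 = (9*((0 - 3)*1))*47 = (9*(-3*1))*47 = (9*(-3))*47 = -27*47 = -1269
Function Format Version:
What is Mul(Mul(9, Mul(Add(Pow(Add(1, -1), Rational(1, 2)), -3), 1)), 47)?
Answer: -1269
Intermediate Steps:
Mul(Mul(9, Mul(Add(Pow(Add(1, -1), Rational(1, 2)), -3), 1)), 47) = Mul(Mul(9, Mul(Add(Pow(0, Rational(1, 2)), -3), 1)), 47) = Mul(Mul(9, Mul(Add(0, -3), 1)), 47) = Mul(Mul(9, Mul(-3, 1)), 47) = Mul(Mul(9, -3), 47) = Mul(-27, 47) = -1269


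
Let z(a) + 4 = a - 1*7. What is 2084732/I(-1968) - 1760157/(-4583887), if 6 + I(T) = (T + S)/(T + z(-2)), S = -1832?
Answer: -104015221162561/203655551 ≈ -5.1074e+5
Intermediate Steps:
z(a) = -11 + a (z(a) = -4 + (a - 1*7) = -4 + (a - 7) = -4 + (-7 + a) = -11 + a)
I(T) = -6 + (-1832 + T)/(-13 + T) (I(T) = -6 + (T - 1832)/(T + (-11 - 2)) = -6 + (-1832 + T)/(T - 13) = -6 + (-1832 + T)/(-13 + T))
2084732/I(-1968) - 1760157/(-4583887) = 2084732/(((-1754 - 5*(-1968))/(-13 - 1968))) - 1760157/(-4583887) = 2084732/(((-1754 + 9840)/(-1981))) - 1760157*(-1/4583887) = 2084732/((-1/1981*8086)) + 251451/654841 = 2084732/(-8086/1981) + 251451/654841 = 2084732*(-1981/8086) + 251451/654841 = -158840542/311 + 251451/654841 = -104015221162561/203655551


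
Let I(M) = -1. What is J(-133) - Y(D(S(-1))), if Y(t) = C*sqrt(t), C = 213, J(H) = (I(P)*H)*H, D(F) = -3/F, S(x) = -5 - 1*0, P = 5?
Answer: -17689 - 213*sqrt(15)/5 ≈ -17854.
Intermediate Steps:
S(x) = -5 (S(x) = -5 + 0 = -5)
J(H) = -H**2 (J(H) = (-H)*H = -H**2)
Y(t) = 213*sqrt(t)
J(-133) - Y(D(S(-1))) = -1*(-133)**2 - 213*sqrt(-3/(-5)) = -1*17689 - 213*sqrt(-3*(-1/5)) = -17689 - 213*sqrt(3/5) = -17689 - 213*sqrt(15)/5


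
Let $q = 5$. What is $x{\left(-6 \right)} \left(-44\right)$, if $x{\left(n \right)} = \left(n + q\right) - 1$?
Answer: $88$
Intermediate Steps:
$x{\left(n \right)} = 4 + n$ ($x{\left(n \right)} = \left(n + 5\right) - 1 = \left(5 + n\right) - 1 = 4 + n$)
$x{\left(-6 \right)} \left(-44\right) = \left(4 - 6\right) \left(-44\right) = \left(-2\right) \left(-44\right) = 88$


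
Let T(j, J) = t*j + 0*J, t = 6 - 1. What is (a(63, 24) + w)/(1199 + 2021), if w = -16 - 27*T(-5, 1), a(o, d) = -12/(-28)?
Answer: 1154/5635 ≈ 0.20479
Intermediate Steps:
a(o, d) = 3/7 (a(o, d) = -12*(-1/28) = 3/7)
t = 5
T(j, J) = 5*j (T(j, J) = 5*j + 0*J = 5*j + 0 = 5*j)
w = 659 (w = -16 - 135*(-5) = -16 - 27*(-25) = -16 + 675 = 659)
(a(63, 24) + w)/(1199 + 2021) = (3/7 + 659)/(1199 + 2021) = (4616/7)/3220 = (4616/7)*(1/3220) = 1154/5635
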